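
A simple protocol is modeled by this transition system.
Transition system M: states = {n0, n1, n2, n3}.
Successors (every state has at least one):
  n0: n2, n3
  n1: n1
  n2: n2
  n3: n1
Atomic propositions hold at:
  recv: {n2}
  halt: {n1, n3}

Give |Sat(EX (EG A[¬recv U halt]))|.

3

Sat(¬recv) = {n0, n1, n3}
A[¬recv U halt]: least fixpoint, start Z0 = Sat(halt) = {n1, n3}, add states in Sat(¬recv) with every successor in Z. Already a fixed point.
Sat(A[¬recv U halt]) = {n1, n3}
EG A[¬recv U halt]: greatest fixpoint, start Z0 = {n1, n3}, keep only states in Sat with some successor in Z. Already a fixed point.
Sat(EG A[¬recv U halt]) = {n1, n3}
Sat(EX (EG A[¬recv U halt])) = {s : some successor in {n1, n3}} = {n0, n1, n3}
|Sat(EX (EG A[¬recv U halt]))| = |{n0, n1, n3}| = 3.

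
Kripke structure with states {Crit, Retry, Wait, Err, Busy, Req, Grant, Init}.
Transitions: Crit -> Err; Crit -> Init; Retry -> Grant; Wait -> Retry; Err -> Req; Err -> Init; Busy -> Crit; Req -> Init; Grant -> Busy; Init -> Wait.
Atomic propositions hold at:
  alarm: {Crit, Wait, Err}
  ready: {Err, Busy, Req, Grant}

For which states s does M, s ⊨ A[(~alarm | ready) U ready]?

{Retry, Err, Busy, Req, Grant}

Sat(~alarm) = {Retry, Busy, Req, Grant, Init}
Sat(~alarm | ready) = {Retry, Err, Busy, Req, Grant, Init}
A[(~alarm | ready) U ready]: least fixpoint, start Z0 = Sat(ready) = {Err, Busy, Req, Grant}, add states in Sat(~alarm | ready) with every successor in Z. Z1 = {Retry, Err, Busy, Req, Grant}; fixed.
Sat(A[(~alarm | ready) U ready]) = {Retry, Err, Busy, Req, Grant}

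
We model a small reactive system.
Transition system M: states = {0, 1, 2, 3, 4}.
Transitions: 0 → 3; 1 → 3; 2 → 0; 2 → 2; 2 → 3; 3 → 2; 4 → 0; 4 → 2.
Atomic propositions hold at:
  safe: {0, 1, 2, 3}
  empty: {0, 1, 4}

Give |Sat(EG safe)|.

4

EG safe: greatest fixpoint, start Z0 = {0, 1, 2, 3}, keep only states in Sat with some successor in Z. Already a fixed point.
Sat(EG safe) = {0, 1, 2, 3}
|Sat(EG safe)| = |{0, 1, 2, 3}| = 4.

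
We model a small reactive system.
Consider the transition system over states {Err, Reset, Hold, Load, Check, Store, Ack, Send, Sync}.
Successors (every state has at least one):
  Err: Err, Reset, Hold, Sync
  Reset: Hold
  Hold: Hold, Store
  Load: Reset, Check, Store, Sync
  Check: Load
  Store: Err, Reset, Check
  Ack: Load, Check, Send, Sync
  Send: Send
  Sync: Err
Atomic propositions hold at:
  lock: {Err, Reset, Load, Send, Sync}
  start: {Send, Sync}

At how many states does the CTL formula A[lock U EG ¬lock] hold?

Sat(¬lock) = {Hold, Check, Store, Ack}
EG ¬lock: greatest fixpoint, start Z0 = {Hold, Check, Store, Ack}, keep only states in Sat with some successor in Z. Z1 = {Hold, Store, Ack}; Z2 = {Hold}; fixed.
Sat(EG ¬lock) = {Hold}
A[lock U EG ¬lock]: least fixpoint, start Z0 = Sat(EG ¬lock) = {Hold}, add states in Sat(lock) with every successor in Z. Z1 = {Reset, Hold}; fixed.
Sat(A[lock U EG ¬lock]) = {Reset, Hold}
|Sat(A[lock U EG ¬lock])| = |{Reset, Hold}| = 2.

2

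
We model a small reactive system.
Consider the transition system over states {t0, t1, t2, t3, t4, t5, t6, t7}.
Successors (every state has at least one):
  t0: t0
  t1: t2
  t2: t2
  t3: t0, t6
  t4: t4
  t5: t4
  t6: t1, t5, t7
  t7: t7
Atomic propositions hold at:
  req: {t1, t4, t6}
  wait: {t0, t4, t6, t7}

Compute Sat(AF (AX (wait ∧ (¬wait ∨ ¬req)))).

{t0, t7}

Sat(¬wait) = {t1, t2, t3, t5}
Sat(¬req) = {t0, t2, t3, t5, t7}
Sat(¬wait ∨ ¬req) = {t0, t1, t2, t3, t5, t7}
Sat(wait ∧ (¬wait ∨ ¬req)) = {t0, t7}
Sat(AX (wait ∧ (¬wait ∨ ¬req))) = {s : every successor in {t0, t7}} = {t0, t7}
AF (AX (wait ∧ (¬wait ∨ ¬req))): least fixpoint, start Z0 = {t0, t7}, add states with every successor in Z. Already a fixed point.
Sat(AF (AX (wait ∧ (¬wait ∨ ¬req)))) = {t0, t7}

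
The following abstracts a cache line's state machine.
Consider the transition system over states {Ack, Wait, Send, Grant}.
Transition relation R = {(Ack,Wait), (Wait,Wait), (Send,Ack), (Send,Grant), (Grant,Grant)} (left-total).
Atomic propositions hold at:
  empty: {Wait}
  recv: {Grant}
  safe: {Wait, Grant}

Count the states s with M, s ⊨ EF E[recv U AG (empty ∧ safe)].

Sat(empty ∧ safe) = {Wait}
AG (empty ∧ safe): greatest fixpoint, start Z0 = {Wait}, keep only states in Sat with every successor in Z. Already a fixed point.
Sat(AG (empty ∧ safe)) = {Wait}
E[recv U AG (empty ∧ safe)]: least fixpoint, start Z0 = Sat(AG (empty ∧ safe)) = {Wait}, add states in Sat(recv) with some successor in Z. Already a fixed point.
Sat(E[recv U AG (empty ∧ safe)]) = {Wait}
EF E[recv U AG (empty ∧ safe)]: least fixpoint, start Z0 = {Wait}, add states with some successor in Z. Z1 = {Ack, Wait}; Z2 = {Ack, Wait, Send}; fixed.
Sat(EF E[recv U AG (empty ∧ safe)]) = {Ack, Wait, Send}
|Sat(EF E[recv U AG (empty ∧ safe)])| = |{Ack, Wait, Send}| = 3.

3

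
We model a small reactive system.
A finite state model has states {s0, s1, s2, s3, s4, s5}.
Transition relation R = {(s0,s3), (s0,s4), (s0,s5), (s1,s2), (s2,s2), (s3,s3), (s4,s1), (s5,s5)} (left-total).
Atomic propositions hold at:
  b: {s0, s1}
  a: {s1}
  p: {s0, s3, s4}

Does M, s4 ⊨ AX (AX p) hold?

Sat(AX p) = {s : every successor in {s0, s3, s4}} = {s3}
Sat(AX (AX p)) = {s : every successor in {s3}} = {s3}
s4 ∉ Sat(AX (AX p)) = {s3}, so the formula does not hold at s4.

No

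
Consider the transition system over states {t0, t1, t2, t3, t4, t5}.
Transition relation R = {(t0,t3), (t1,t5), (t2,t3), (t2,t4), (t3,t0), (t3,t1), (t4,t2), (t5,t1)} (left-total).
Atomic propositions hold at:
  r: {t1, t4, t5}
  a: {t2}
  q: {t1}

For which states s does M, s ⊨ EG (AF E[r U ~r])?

Sat(~r) = {t0, t2, t3}
E[r U ~r]: least fixpoint, start Z0 = Sat(~r) = {t0, t2, t3}, add states in Sat(r) with some successor in Z. Z1 = {t0, t2, t3, t4}; fixed.
Sat(E[r U ~r]) = {t0, t2, t3, t4}
AF E[r U ~r]: least fixpoint, start Z0 = {t0, t2, t3, t4}, add states with every successor in Z. Already a fixed point.
Sat(AF E[r U ~r]) = {t0, t2, t3, t4}
EG (AF E[r U ~r]): greatest fixpoint, start Z0 = {t0, t2, t3, t4}, keep only states in Sat with some successor in Z. Already a fixed point.
Sat(EG (AF E[r U ~r])) = {t0, t2, t3, t4}

{t0, t2, t3, t4}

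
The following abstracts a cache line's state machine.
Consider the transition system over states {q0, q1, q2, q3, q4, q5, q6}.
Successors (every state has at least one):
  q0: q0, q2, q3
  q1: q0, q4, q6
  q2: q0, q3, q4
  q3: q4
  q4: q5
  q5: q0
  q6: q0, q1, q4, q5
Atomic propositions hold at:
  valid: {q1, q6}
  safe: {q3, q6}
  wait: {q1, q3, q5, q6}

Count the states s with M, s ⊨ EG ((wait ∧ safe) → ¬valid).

Sat(wait ∧ safe) = {q3, q6}
Sat(¬valid) = {q0, q2, q3, q4, q5}
Sat((wait ∧ safe) → ¬valid) = {q0, q1, q2, q3, q4, q5}
EG ((wait ∧ safe) → ¬valid): greatest fixpoint, start Z0 = {q0, q1, q2, q3, q4, q5}, keep only states in Sat with some successor in Z. Already a fixed point.
Sat(EG ((wait ∧ safe) → ¬valid)) = {q0, q1, q2, q3, q4, q5}
|Sat(EG ((wait ∧ safe) → ¬valid))| = |{q0, q1, q2, q3, q4, q5}| = 6.

6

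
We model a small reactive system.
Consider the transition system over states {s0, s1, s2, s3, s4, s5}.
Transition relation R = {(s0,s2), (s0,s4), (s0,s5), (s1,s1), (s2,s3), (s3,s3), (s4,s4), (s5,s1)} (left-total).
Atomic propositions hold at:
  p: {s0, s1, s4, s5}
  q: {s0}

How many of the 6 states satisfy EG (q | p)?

Sat(q | p) = {s0, s1, s4, s5}
EG (q | p): greatest fixpoint, start Z0 = {s0, s1, s4, s5}, keep only states in Sat with some successor in Z. Already a fixed point.
Sat(EG (q | p)) = {s0, s1, s4, s5}
|Sat(EG (q | p))| = |{s0, s1, s4, s5}| = 4.

4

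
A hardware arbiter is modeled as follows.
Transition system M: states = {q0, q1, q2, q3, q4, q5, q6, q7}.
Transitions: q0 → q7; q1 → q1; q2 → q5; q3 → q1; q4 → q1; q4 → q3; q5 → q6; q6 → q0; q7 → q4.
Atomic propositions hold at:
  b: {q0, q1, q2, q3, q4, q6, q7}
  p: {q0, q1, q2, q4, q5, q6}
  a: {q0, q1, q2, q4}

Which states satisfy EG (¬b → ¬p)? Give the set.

Sat(¬b) = {q5}
Sat(¬p) = {q3, q7}
Sat(¬b → ¬p) = {q0, q1, q2, q3, q4, q6, q7}
EG (¬b → ¬p): greatest fixpoint, start Z0 = {q0, q1, q2, q3, q4, q6, q7}, keep only states in Sat with some successor in Z. Z1 = {q0, q1, q3, q4, q6, q7}; fixed.
Sat(EG (¬b → ¬p)) = {q0, q1, q3, q4, q6, q7}

{q0, q1, q3, q4, q6, q7}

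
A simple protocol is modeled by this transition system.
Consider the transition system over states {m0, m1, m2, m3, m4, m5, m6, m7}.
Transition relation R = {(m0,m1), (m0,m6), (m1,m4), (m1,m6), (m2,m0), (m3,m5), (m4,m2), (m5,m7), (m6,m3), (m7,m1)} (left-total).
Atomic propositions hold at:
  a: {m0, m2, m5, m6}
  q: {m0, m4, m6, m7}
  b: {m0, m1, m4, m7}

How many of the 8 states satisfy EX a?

5

Sat(EX a) = {s : some successor in {m0, m2, m5, m6}} = {m0, m1, m2, m3, m4}
|Sat(EX a)| = |{m0, m1, m2, m3, m4}| = 5.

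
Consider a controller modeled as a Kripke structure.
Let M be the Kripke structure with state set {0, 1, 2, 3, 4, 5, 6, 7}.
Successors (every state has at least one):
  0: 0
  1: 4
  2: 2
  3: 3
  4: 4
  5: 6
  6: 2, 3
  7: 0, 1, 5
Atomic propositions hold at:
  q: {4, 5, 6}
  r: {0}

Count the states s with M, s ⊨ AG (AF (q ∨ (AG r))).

AG r: greatest fixpoint, start Z0 = {0}, keep only states in Sat with every successor in Z. Already a fixed point.
Sat(AG r) = {0}
Sat(q ∨ (AG r)) = {0, 4, 5, 6}
AF (q ∨ (AG r)): least fixpoint, start Z0 = {0, 4, 5, 6}, add states with every successor in Z. Z1 = {0, 1, 4, 5, 6}; Z2 = {0, 1, 4, 5, 6, 7}; fixed.
Sat(AF (q ∨ (AG r))) = {0, 1, 4, 5, 6, 7}
AG (AF (q ∨ (AG r))): greatest fixpoint, start Z0 = {0, 1, 4, 5, 6, 7}, keep only states in Sat with every successor in Z. Z1 = {0, 1, 4, 5, 7}; Z2 = {0, 1, 4, 7}; Z3 = {0, 1, 4}; fixed.
Sat(AG (AF (q ∨ (AG r)))) = {0, 1, 4}
|Sat(AG (AF (q ∨ (AG r))))| = |{0, 1, 4}| = 3.

3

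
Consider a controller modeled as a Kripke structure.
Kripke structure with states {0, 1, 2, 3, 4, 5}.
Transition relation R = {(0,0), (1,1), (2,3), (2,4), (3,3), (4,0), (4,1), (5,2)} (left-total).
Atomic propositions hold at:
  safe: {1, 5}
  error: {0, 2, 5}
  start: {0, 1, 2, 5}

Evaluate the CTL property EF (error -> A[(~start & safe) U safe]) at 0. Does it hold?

Sat(~start) = {3, 4}
Sat(~start & safe) = ∅
A[(~start & safe) U safe]: least fixpoint, start Z0 = Sat(safe) = {1, 5}, add states in Sat(~start & safe) with every successor in Z. Already a fixed point.
Sat(A[(~start & safe) U safe]) = {1, 5}
Sat(error -> A[(~start & safe) U safe]) = {1, 3, 4, 5}
EF (error -> A[(~start & safe) U safe]): least fixpoint, start Z0 = {1, 3, 4, 5}, add states with some successor in Z. Z1 = {1, 2, 3, 4, 5}; fixed.
Sat(EF (error -> A[(~start & safe) U safe])) = {1, 2, 3, 4, 5}
0 ∉ Sat(EF (error -> A[(~start & safe) U safe])) = {1, 2, 3, 4, 5}, so the formula does not hold at 0.

No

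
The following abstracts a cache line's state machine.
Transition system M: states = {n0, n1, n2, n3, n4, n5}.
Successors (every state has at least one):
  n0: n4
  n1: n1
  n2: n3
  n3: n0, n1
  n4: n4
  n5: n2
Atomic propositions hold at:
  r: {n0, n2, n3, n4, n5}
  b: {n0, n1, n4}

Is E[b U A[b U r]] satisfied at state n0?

Yes

A[b U r]: least fixpoint, start Z0 = Sat(r) = {n0, n2, n3, n4, n5}, add states in Sat(b) with every successor in Z. Already a fixed point.
Sat(A[b U r]) = {n0, n2, n3, n4, n5}
E[b U A[b U r]]: least fixpoint, start Z0 = Sat(A[b U r]) = {n0, n2, n3, n4, n5}, add states in Sat(b) with some successor in Z. Already a fixed point.
Sat(E[b U A[b U r]]) = {n0, n2, n3, n4, n5}
n0 ∈ Sat(E[b U A[b U r]]) = {n0, n2, n3, n4, n5}, so the formula holds at n0.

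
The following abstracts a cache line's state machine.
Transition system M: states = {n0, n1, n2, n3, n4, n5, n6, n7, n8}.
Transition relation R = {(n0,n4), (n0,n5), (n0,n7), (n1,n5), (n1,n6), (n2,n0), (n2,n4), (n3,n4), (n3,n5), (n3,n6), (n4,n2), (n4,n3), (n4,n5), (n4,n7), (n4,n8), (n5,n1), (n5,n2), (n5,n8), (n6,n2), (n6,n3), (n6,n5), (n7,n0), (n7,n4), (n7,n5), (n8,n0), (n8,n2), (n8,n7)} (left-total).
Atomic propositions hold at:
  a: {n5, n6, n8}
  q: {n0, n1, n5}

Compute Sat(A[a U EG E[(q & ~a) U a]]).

Sat(~a) = {n0, n1, n2, n3, n4, n7}
Sat(q & ~a) = {n0, n1}
E[(q & ~a) U a]: least fixpoint, start Z0 = Sat(a) = {n5, n6, n8}, add states in Sat(q & ~a) with some successor in Z. Z1 = {n0, n1, n5, n6, n8}; fixed.
Sat(E[(q & ~a) U a]) = {n0, n1, n5, n6, n8}
EG E[(q & ~a) U a]: greatest fixpoint, start Z0 = {n0, n1, n5, n6, n8}, keep only states in Sat with some successor in Z. Already a fixed point.
Sat(EG E[(q & ~a) U a]) = {n0, n1, n5, n6, n8}
A[a U EG E[(q & ~a) U a]]: least fixpoint, start Z0 = Sat(EG E[(q & ~a) U a]) = {n0, n1, n5, n6, n8}, add states in Sat(a) with every successor in Z. Already a fixed point.
Sat(A[a U EG E[(q & ~a) U a]]) = {n0, n1, n5, n6, n8}

{n0, n1, n5, n6, n8}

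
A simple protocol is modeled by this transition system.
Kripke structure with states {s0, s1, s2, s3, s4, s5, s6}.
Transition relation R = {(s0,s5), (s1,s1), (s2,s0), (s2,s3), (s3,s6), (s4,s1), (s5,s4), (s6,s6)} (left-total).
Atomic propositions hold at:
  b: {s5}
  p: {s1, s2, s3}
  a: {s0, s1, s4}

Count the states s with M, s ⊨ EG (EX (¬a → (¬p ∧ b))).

5

Sat(¬a) = {s2, s3, s5, s6}
Sat(¬p) = {s0, s4, s5, s6}
Sat(¬p ∧ b) = {s5}
Sat(¬a → (¬p ∧ b)) = {s0, s1, s4, s5}
Sat(EX (¬a → (¬p ∧ b))) = {s : some successor in {s0, s1, s4, s5}} = {s0, s1, s2, s4, s5}
EG (EX (¬a → (¬p ∧ b))): greatest fixpoint, start Z0 = {s0, s1, s2, s4, s5}, keep only states in Sat with some successor in Z. Already a fixed point.
Sat(EG (EX (¬a → (¬p ∧ b)))) = {s0, s1, s2, s4, s5}
|Sat(EG (EX (¬a → (¬p ∧ b))))| = |{s0, s1, s2, s4, s5}| = 5.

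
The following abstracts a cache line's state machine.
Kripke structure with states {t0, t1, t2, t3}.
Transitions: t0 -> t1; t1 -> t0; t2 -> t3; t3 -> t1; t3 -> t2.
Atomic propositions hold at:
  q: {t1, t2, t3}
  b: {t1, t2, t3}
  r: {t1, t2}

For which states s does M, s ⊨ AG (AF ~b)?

{t0, t1}

Sat(~b) = {t0}
AF ~b: least fixpoint, start Z0 = {t0}, add states with every successor in Z. Z1 = {t0, t1}; fixed.
Sat(AF ~b) = {t0, t1}
AG (AF ~b): greatest fixpoint, start Z0 = {t0, t1}, keep only states in Sat with every successor in Z. Already a fixed point.
Sat(AG (AF ~b)) = {t0, t1}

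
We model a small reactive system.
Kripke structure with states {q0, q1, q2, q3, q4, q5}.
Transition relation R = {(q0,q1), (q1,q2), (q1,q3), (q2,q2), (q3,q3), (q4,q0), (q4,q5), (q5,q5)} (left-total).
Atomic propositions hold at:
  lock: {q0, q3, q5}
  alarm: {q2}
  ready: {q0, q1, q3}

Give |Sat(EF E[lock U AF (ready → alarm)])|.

Sat(ready → alarm) = {q2, q4, q5}
AF (ready → alarm): least fixpoint, start Z0 = {q2, q4, q5}, add states with every successor in Z. Already a fixed point.
Sat(AF (ready → alarm)) = {q2, q4, q5}
E[lock U AF (ready → alarm)]: least fixpoint, start Z0 = Sat(AF (ready → alarm)) = {q2, q4, q5}, add states in Sat(lock) with some successor in Z. Already a fixed point.
Sat(E[lock U AF (ready → alarm)]) = {q2, q4, q5}
EF E[lock U AF (ready → alarm)]: least fixpoint, start Z0 = {q2, q4, q5}, add states with some successor in Z. Z1 = {q1, q2, q4, q5}; Z2 = {q0, q1, q2, q4, q5}; fixed.
Sat(EF E[lock U AF (ready → alarm)]) = {q0, q1, q2, q4, q5}
|Sat(EF E[lock U AF (ready → alarm)])| = |{q0, q1, q2, q4, q5}| = 5.

5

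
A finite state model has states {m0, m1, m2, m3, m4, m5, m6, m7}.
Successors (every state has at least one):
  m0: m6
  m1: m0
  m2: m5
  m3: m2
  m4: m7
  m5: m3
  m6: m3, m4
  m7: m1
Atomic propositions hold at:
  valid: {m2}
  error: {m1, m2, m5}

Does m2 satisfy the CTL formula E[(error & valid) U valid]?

Sat(error & valid) = {m2}
E[(error & valid) U valid]: least fixpoint, start Z0 = Sat(valid) = {m2}, add states in Sat(error & valid) with some successor in Z. Already a fixed point.
Sat(E[(error & valid) U valid]) = {m2}
m2 ∈ Sat(E[(error & valid) U valid]) = {m2}, so the formula holds at m2.

Yes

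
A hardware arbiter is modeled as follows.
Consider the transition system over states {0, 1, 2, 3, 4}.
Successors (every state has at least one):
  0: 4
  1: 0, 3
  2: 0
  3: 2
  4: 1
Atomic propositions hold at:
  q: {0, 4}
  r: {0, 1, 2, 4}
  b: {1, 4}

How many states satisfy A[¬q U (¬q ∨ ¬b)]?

Sat(¬q) = {1, 2, 3}
Sat(¬b) = {0, 2, 3}
Sat(¬q ∨ ¬b) = {0, 1, 2, 3}
A[¬q U (¬q ∨ ¬b)]: least fixpoint, start Z0 = Sat((¬q ∨ ¬b)) = {0, 1, 2, 3}, add states in Sat(¬q) with every successor in Z. Already a fixed point.
Sat(A[¬q U (¬q ∨ ¬b)]) = {0, 1, 2, 3}
|Sat(A[¬q U (¬q ∨ ¬b)])| = |{0, 1, 2, 3}| = 4.

4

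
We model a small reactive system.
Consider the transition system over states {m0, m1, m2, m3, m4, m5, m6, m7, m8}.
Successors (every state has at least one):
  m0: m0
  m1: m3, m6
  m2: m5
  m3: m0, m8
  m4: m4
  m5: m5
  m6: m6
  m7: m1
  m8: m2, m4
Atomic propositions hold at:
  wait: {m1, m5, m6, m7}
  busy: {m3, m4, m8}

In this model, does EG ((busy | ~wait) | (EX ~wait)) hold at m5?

Sat(~wait) = {m0, m2, m3, m4, m8}
Sat(busy | ~wait) = {m0, m2, m3, m4, m8}
Sat(EX ~wait) = {s : some successor in {m0, m2, m3, m4, m8}} = {m0, m1, m3, m4, m8}
Sat((busy | ~wait) | (EX ~wait)) = {m0, m1, m2, m3, m4, m8}
EG ((busy | ~wait) | (EX ~wait)): greatest fixpoint, start Z0 = {m0, m1, m2, m3, m4, m8}, keep only states in Sat with some successor in Z. Z1 = {m0, m1, m3, m4, m8}; fixed.
Sat(EG ((busy | ~wait) | (EX ~wait))) = {m0, m1, m3, m4, m8}
m5 ∉ Sat(EG ((busy | ~wait) | (EX ~wait))) = {m0, m1, m3, m4, m8}, so the formula does not hold at m5.

No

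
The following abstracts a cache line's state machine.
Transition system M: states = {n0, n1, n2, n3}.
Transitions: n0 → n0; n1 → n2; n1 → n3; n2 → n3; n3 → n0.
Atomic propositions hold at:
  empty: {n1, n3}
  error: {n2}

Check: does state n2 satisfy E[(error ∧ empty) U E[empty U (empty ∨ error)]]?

Yes

Sat(error ∧ empty) = ∅
Sat(empty ∨ error) = {n1, n2, n3}
E[empty U (empty ∨ error)]: least fixpoint, start Z0 = Sat((empty ∨ error)) = {n1, n2, n3}, add states in Sat(empty) with some successor in Z. Already a fixed point.
Sat(E[empty U (empty ∨ error)]) = {n1, n2, n3}
E[(error ∧ empty) U E[empty U (empty ∨ error)]]: least fixpoint, start Z0 = Sat(E[empty U (empty ∨ error)]) = {n1, n2, n3}, add states in Sat(error ∧ empty) with some successor in Z. Already a fixed point.
Sat(E[(error ∧ empty) U E[empty U (empty ∨ error)]]) = {n1, n2, n3}
n2 ∈ Sat(E[(error ∧ empty) U E[empty U (empty ∨ error)]]) = {n1, n2, n3}, so the formula holds at n2.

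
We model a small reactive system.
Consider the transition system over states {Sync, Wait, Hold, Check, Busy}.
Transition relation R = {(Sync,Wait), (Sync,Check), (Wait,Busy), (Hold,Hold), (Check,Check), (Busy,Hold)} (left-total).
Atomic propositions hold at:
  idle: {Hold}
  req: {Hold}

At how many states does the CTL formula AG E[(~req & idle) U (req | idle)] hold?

1

Sat(~req) = {Sync, Wait, Check, Busy}
Sat(~req & idle) = ∅
Sat(req | idle) = {Hold}
E[(~req & idle) U (req | idle)]: least fixpoint, start Z0 = Sat((req | idle)) = {Hold}, add states in Sat(~req & idle) with some successor in Z. Already a fixed point.
Sat(E[(~req & idle) U (req | idle)]) = {Hold}
AG E[(~req & idle) U (req | idle)]: greatest fixpoint, start Z0 = {Hold}, keep only states in Sat with every successor in Z. Already a fixed point.
Sat(AG E[(~req & idle) U (req | idle)]) = {Hold}
|Sat(AG E[(~req & idle) U (req | idle)])| = |{Hold}| = 1.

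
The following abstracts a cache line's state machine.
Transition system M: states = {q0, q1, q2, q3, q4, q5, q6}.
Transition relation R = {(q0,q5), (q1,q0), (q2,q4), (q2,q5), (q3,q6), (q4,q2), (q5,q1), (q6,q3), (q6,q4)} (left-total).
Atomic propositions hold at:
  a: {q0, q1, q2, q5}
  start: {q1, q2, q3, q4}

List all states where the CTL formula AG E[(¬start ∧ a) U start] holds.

Sat(¬start) = {q0, q5, q6}
Sat(¬start ∧ a) = {q0, q5}
E[(¬start ∧ a) U start]: least fixpoint, start Z0 = Sat(start) = {q1, q2, q3, q4}, add states in Sat(¬start ∧ a) with some successor in Z. Z1 = {q1, q2, q3, q4, q5}; Z2 = {q0, q1, q2, q3, q4, q5}; fixed.
Sat(E[(¬start ∧ a) U start]) = {q0, q1, q2, q3, q4, q5}
AG E[(¬start ∧ a) U start]: greatest fixpoint, start Z0 = {q0, q1, q2, q3, q4, q5}, keep only states in Sat with every successor in Z. Z1 = {q0, q1, q2, q4, q5}; fixed.
Sat(AG E[(¬start ∧ a) U start]) = {q0, q1, q2, q4, q5}

{q0, q1, q2, q4, q5}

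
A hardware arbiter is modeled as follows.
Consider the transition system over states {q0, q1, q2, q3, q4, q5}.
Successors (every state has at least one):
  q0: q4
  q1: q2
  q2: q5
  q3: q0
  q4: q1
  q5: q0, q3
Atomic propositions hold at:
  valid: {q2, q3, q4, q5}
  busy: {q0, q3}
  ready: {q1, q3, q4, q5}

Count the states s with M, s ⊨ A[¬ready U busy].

2

Sat(¬ready) = {q0, q2}
A[¬ready U busy]: least fixpoint, start Z0 = Sat(busy) = {q0, q3}, add states in Sat(¬ready) with every successor in Z. Already a fixed point.
Sat(A[¬ready U busy]) = {q0, q3}
|Sat(A[¬ready U busy])| = |{q0, q3}| = 2.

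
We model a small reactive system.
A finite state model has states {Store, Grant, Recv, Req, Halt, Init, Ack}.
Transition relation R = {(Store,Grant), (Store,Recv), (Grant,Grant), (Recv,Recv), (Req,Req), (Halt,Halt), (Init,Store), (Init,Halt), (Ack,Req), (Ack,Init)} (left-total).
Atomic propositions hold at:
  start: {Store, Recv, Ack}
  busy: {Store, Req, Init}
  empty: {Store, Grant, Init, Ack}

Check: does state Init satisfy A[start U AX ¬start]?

Sat(¬start) = {Grant, Req, Halt, Init}
Sat(AX ¬start) = {s : every successor in {Grant, Req, Halt, Init}} = {Grant, Req, Halt, Ack}
A[start U AX ¬start]: least fixpoint, start Z0 = Sat(AX ¬start) = {Grant, Req, Halt, Ack}, add states in Sat(start) with every successor in Z. Already a fixed point.
Sat(A[start U AX ¬start]) = {Grant, Req, Halt, Ack}
Init ∉ Sat(A[start U AX ¬start]) = {Grant, Req, Halt, Ack}, so the formula does not hold at Init.

No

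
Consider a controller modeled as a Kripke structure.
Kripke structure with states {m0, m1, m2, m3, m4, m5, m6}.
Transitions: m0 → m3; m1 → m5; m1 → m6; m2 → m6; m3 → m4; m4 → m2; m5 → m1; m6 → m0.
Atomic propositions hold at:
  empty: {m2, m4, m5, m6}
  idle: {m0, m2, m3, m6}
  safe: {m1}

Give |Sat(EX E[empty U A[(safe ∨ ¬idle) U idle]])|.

Sat(¬idle) = {m1, m4, m5}
Sat(safe ∨ ¬idle) = {m1, m4, m5}
A[(safe ∨ ¬idle) U idle]: least fixpoint, start Z0 = Sat(idle) = {m0, m2, m3, m6}, add states in Sat(safe ∨ ¬idle) with every successor in Z. Z1 = {m0, m2, m3, m4, m6}; fixed.
Sat(A[(safe ∨ ¬idle) U idle]) = {m0, m2, m3, m4, m6}
E[empty U A[(safe ∨ ¬idle) U idle]]: least fixpoint, start Z0 = Sat(A[(safe ∨ ¬idle) U idle]) = {m0, m2, m3, m4, m6}, add states in Sat(empty) with some successor in Z. Already a fixed point.
Sat(E[empty U A[(safe ∨ ¬idle) U idle]]) = {m0, m2, m3, m4, m6}
Sat(EX E[empty U A[(safe ∨ ¬idle) U idle]]) = {s : some successor in {m0, m2, m3, m4, m6}} = {m0, m1, m2, m3, m4, m6}
|Sat(EX E[empty U A[(safe ∨ ¬idle) U idle]])| = |{m0, m1, m2, m3, m4, m6}| = 6.

6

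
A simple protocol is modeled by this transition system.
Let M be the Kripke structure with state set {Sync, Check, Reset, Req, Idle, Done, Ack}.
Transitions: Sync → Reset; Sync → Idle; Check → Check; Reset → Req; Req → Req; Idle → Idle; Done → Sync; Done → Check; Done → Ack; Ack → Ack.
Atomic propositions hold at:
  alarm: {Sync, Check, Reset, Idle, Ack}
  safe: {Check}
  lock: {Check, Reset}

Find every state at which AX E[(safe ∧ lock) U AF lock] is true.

{Check}

Sat(safe ∧ lock) = {Check}
AF lock: least fixpoint, start Z0 = {Check, Reset}, add states with every successor in Z. Already a fixed point.
Sat(AF lock) = {Check, Reset}
E[(safe ∧ lock) U AF lock]: least fixpoint, start Z0 = Sat(AF lock) = {Check, Reset}, add states in Sat(safe ∧ lock) with some successor in Z. Already a fixed point.
Sat(E[(safe ∧ lock) U AF lock]) = {Check, Reset}
Sat(AX E[(safe ∧ lock) U AF lock]) = {s : every successor in {Check, Reset}} = {Check}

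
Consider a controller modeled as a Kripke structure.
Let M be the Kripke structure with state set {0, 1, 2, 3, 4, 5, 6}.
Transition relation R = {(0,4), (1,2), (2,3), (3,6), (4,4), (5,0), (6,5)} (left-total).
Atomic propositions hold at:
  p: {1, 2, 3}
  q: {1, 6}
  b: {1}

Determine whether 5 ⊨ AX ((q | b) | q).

Sat(q | b) = {1, 6}
Sat((q | b) | q) = {1, 6}
Sat(AX ((q | b) | q)) = {s : every successor in {1, 6}} = {3}
5 ∉ Sat(AX ((q | b) | q)) = {3}, so the formula does not hold at 5.

No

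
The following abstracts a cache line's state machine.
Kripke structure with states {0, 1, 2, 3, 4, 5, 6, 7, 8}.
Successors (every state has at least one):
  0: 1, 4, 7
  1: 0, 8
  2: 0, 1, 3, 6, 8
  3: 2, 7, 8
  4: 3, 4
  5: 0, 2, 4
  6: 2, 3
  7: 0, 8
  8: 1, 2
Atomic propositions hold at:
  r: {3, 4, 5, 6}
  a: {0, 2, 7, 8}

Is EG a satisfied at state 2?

EG a: greatest fixpoint, start Z0 = {0, 2, 7, 8}, keep only states in Sat with some successor in Z. Already a fixed point.
Sat(EG a) = {0, 2, 7, 8}
2 ∈ Sat(EG a) = {0, 2, 7, 8}, so the formula holds at 2.

Yes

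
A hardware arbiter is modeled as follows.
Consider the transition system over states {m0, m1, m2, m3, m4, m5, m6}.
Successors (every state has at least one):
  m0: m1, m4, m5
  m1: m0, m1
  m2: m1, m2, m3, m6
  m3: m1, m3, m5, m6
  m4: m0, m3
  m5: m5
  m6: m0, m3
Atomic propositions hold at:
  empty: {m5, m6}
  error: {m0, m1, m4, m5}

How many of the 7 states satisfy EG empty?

EG empty: greatest fixpoint, start Z0 = {m5, m6}, keep only states in Sat with some successor in Z. Z1 = {m5}; fixed.
Sat(EG empty) = {m5}
|Sat(EG empty)| = |{m5}| = 1.

1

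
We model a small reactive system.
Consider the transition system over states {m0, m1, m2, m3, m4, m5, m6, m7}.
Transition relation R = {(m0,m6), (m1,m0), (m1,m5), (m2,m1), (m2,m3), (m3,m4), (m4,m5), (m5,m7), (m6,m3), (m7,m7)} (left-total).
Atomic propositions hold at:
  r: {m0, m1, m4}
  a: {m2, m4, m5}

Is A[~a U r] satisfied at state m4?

Sat(~a) = {m0, m1, m3, m6, m7}
A[~a U r]: least fixpoint, start Z0 = Sat(r) = {m0, m1, m4}, add states in Sat(~a) with every successor in Z. Z1 = {m0, m1, m3, m4}; Z2 = {m0, m1, m3, m4, m6}; fixed.
Sat(A[~a U r]) = {m0, m1, m3, m4, m6}
m4 ∈ Sat(A[~a U r]) = {m0, m1, m3, m4, m6}, so the formula holds at m4.

Yes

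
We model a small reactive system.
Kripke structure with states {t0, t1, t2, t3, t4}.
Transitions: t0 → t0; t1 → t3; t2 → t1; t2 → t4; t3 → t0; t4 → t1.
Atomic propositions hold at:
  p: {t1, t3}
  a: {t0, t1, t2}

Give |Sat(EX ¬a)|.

Sat(¬a) = {t3, t4}
Sat(EX ¬a) = {s : some successor in {t3, t4}} = {t1, t2}
|Sat(EX ¬a)| = |{t1, t2}| = 2.

2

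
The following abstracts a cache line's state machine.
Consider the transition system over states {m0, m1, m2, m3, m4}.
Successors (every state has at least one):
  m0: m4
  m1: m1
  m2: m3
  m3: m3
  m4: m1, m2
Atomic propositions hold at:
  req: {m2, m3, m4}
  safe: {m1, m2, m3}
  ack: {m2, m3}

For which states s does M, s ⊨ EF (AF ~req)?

Sat(~req) = {m0, m1}
AF ~req: least fixpoint, start Z0 = {m0, m1}, add states with every successor in Z. Already a fixed point.
Sat(AF ~req) = {m0, m1}
EF (AF ~req): least fixpoint, start Z0 = {m0, m1}, add states with some successor in Z. Z1 = {m0, m1, m4}; fixed.
Sat(EF (AF ~req)) = {m0, m1, m4}

{m0, m1, m4}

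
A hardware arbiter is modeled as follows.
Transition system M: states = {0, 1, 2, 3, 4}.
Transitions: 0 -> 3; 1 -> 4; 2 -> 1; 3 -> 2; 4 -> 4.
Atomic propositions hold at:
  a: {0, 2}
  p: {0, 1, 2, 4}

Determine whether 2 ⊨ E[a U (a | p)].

Sat(a | p) = {0, 1, 2, 4}
E[a U (a | p)]: least fixpoint, start Z0 = Sat((a | p)) = {0, 1, 2, 4}, add states in Sat(a) with some successor in Z. Already a fixed point.
Sat(E[a U (a | p)]) = {0, 1, 2, 4}
2 ∈ Sat(E[a U (a | p)]) = {0, 1, 2, 4}, so the formula holds at 2.

Yes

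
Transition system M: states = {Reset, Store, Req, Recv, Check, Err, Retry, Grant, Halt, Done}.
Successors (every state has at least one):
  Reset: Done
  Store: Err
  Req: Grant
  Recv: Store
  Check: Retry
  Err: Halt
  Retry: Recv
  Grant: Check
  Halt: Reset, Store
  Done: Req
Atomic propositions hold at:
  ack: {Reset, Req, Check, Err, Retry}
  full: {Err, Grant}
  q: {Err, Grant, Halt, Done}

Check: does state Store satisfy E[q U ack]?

No

E[q U ack]: least fixpoint, start Z0 = Sat(ack) = {Reset, Req, Check, Err, Retry}, add states in Sat(q) with some successor in Z. Z1 = {Reset, Req, Check, Err, Retry, Grant, Halt, Done}; fixed.
Sat(E[q U ack]) = {Reset, Req, Check, Err, Retry, Grant, Halt, Done}
Store ∉ Sat(E[q U ack]) = {Reset, Req, Check, Err, Retry, Grant, Halt, Done}, so the formula does not hold at Store.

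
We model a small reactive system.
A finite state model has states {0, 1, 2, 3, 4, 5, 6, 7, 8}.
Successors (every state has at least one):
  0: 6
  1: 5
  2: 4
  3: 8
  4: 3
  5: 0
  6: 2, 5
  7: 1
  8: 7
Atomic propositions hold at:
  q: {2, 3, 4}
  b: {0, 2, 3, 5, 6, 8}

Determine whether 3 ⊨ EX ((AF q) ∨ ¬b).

AF q: least fixpoint, start Z0 = {2, 3, 4}, add states with every successor in Z. Already a fixed point.
Sat(AF q) = {2, 3, 4}
Sat(¬b) = {1, 4, 7}
Sat((AF q) ∨ ¬b) = {1, 2, 3, 4, 7}
Sat(EX ((AF q) ∨ ¬b)) = {s : some successor in {1, 2, 3, 4, 7}} = {2, 4, 6, 7, 8}
3 ∉ Sat(EX ((AF q) ∨ ¬b)) = {2, 4, 6, 7, 8}, so the formula does not hold at 3.

No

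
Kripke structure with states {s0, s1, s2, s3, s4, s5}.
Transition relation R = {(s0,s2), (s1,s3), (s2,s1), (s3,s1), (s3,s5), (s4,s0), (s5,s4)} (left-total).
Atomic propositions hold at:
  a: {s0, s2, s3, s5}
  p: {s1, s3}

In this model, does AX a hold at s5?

No

Sat(AX a) = {s : every successor in {s0, s2, s3, s5}} = {s0, s1, s4}
s5 ∉ Sat(AX a) = {s0, s1, s4}, so the formula does not hold at s5.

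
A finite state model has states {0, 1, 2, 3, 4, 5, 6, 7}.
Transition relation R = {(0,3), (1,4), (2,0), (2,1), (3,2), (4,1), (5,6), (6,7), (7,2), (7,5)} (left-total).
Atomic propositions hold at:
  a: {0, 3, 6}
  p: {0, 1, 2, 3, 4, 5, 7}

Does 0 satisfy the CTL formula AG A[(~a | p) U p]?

Yes

Sat(~a) = {1, 2, 4, 5, 7}
Sat(~a | p) = {0, 1, 2, 3, 4, 5, 7}
A[(~a | p) U p]: least fixpoint, start Z0 = Sat(p) = {0, 1, 2, 3, 4, 5, 7}, add states in Sat(~a | p) with every successor in Z. Already a fixed point.
Sat(A[(~a | p) U p]) = {0, 1, 2, 3, 4, 5, 7}
AG A[(~a | p) U p]: greatest fixpoint, start Z0 = {0, 1, 2, 3, 4, 5, 7}, keep only states in Sat with every successor in Z. Z1 = {0, 1, 2, 3, 4, 7}; Z2 = {0, 1, 2, 3, 4}; fixed.
Sat(AG A[(~a | p) U p]) = {0, 1, 2, 3, 4}
0 ∈ Sat(AG A[(~a | p) U p]) = {0, 1, 2, 3, 4}, so the formula holds at 0.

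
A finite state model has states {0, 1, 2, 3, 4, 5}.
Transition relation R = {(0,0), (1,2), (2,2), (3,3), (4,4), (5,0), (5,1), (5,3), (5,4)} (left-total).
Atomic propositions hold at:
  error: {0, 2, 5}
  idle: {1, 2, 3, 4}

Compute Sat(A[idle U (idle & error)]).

{1, 2}

Sat(idle & error) = {2}
A[idle U (idle & error)]: least fixpoint, start Z0 = Sat((idle & error)) = {2}, add states in Sat(idle) with every successor in Z. Z1 = {1, 2}; fixed.
Sat(A[idle U (idle & error)]) = {1, 2}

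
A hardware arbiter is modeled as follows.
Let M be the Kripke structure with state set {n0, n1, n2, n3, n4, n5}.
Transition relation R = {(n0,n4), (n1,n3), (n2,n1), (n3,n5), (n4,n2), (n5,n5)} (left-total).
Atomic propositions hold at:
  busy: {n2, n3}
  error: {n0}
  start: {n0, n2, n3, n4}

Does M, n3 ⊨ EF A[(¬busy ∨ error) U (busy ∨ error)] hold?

Yes

Sat(¬busy) = {n0, n1, n4, n5}
Sat(¬busy ∨ error) = {n0, n1, n4, n5}
Sat(busy ∨ error) = {n0, n2, n3}
A[(¬busy ∨ error) U (busy ∨ error)]: least fixpoint, start Z0 = Sat((busy ∨ error)) = {n0, n2, n3}, add states in Sat(¬busy ∨ error) with every successor in Z. Z1 = {n0, n1, n2, n3, n4}; fixed.
Sat(A[(¬busy ∨ error) U (busy ∨ error)]) = {n0, n1, n2, n3, n4}
EF A[(¬busy ∨ error) U (busy ∨ error)]: least fixpoint, start Z0 = {n0, n1, n2, n3, n4}, add states with some successor in Z. Already a fixed point.
Sat(EF A[(¬busy ∨ error) U (busy ∨ error)]) = {n0, n1, n2, n3, n4}
n3 ∈ Sat(EF A[(¬busy ∨ error) U (busy ∨ error)]) = {n0, n1, n2, n3, n4}, so the formula holds at n3.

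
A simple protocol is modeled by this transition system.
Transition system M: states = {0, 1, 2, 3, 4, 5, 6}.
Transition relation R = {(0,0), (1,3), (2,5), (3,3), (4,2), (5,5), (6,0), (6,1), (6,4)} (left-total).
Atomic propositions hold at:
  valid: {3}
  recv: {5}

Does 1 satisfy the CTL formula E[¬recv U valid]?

Yes

Sat(¬recv) = {0, 1, 2, 3, 4, 6}
E[¬recv U valid]: least fixpoint, start Z0 = Sat(valid) = {3}, add states in Sat(¬recv) with some successor in Z. Z1 = {1, 3}; Z2 = {1, 3, 6}; fixed.
Sat(E[¬recv U valid]) = {1, 3, 6}
1 ∈ Sat(E[¬recv U valid]) = {1, 3, 6}, so the formula holds at 1.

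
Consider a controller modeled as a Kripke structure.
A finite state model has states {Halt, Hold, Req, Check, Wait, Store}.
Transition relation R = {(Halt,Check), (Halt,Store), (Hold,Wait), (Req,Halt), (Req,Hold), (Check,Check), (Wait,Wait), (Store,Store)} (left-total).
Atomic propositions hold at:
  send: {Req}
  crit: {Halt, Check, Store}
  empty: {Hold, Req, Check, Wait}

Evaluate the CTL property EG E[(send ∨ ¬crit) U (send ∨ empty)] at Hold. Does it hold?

Yes

Sat(¬crit) = {Hold, Req, Wait}
Sat(send ∨ ¬crit) = {Hold, Req, Wait}
Sat(send ∨ empty) = {Hold, Req, Check, Wait}
E[(send ∨ ¬crit) U (send ∨ empty)]: least fixpoint, start Z0 = Sat((send ∨ empty)) = {Hold, Req, Check, Wait}, add states in Sat(send ∨ ¬crit) with some successor in Z. Already a fixed point.
Sat(E[(send ∨ ¬crit) U (send ∨ empty)]) = {Hold, Req, Check, Wait}
EG E[(send ∨ ¬crit) U (send ∨ empty)]: greatest fixpoint, start Z0 = {Hold, Req, Check, Wait}, keep only states in Sat with some successor in Z. Already a fixed point.
Sat(EG E[(send ∨ ¬crit) U (send ∨ empty)]) = {Hold, Req, Check, Wait}
Hold ∈ Sat(EG E[(send ∨ ¬crit) U (send ∨ empty)]) = {Hold, Req, Check, Wait}, so the formula holds at Hold.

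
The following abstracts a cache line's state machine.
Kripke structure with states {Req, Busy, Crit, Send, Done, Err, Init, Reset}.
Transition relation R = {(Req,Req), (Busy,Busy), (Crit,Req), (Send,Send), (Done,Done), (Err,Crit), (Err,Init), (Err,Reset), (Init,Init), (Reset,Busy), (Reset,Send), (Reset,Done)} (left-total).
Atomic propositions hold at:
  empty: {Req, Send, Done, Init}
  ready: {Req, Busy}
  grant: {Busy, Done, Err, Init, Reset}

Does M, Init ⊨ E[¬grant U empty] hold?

Sat(¬grant) = {Req, Crit, Send}
E[¬grant U empty]: least fixpoint, start Z0 = Sat(empty) = {Req, Send, Done, Init}, add states in Sat(¬grant) with some successor in Z. Z1 = {Req, Crit, Send, Done, Init}; fixed.
Sat(E[¬grant U empty]) = {Req, Crit, Send, Done, Init}
Init ∈ Sat(E[¬grant U empty]) = {Req, Crit, Send, Done, Init}, so the formula holds at Init.

Yes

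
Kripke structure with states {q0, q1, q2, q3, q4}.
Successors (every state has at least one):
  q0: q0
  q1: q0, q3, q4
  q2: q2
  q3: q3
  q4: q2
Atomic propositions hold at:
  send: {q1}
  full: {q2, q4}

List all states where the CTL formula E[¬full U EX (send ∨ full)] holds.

{q1, q2, q4}

Sat(¬full) = {q0, q1, q3}
Sat(send ∨ full) = {q1, q2, q4}
Sat(EX (send ∨ full)) = {s : some successor in {q1, q2, q4}} = {q1, q2, q4}
E[¬full U EX (send ∨ full)]: least fixpoint, start Z0 = Sat(EX (send ∨ full)) = {q1, q2, q4}, add states in Sat(¬full) with some successor in Z. Already a fixed point.
Sat(E[¬full U EX (send ∨ full)]) = {q1, q2, q4}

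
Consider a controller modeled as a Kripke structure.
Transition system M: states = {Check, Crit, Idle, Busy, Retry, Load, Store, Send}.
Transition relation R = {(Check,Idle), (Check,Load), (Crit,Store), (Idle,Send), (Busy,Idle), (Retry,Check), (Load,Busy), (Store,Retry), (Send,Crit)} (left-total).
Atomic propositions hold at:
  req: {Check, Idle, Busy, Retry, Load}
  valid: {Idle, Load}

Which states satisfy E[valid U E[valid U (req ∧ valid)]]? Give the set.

{Idle, Load}

Sat(req ∧ valid) = {Idle, Load}
E[valid U (req ∧ valid)]: least fixpoint, start Z0 = Sat((req ∧ valid)) = {Idle, Load}, add states in Sat(valid) with some successor in Z. Already a fixed point.
Sat(E[valid U (req ∧ valid)]) = {Idle, Load}
E[valid U E[valid U (req ∧ valid)]]: least fixpoint, start Z0 = Sat(E[valid U (req ∧ valid)]) = {Idle, Load}, add states in Sat(valid) with some successor in Z. Already a fixed point.
Sat(E[valid U E[valid U (req ∧ valid)]]) = {Idle, Load}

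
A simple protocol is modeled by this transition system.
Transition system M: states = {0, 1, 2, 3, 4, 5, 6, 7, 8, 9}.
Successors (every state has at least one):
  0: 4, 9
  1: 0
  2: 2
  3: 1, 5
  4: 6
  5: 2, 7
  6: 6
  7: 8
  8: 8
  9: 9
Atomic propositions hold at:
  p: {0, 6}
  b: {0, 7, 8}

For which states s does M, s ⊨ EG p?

{6}

EG p: greatest fixpoint, start Z0 = {0, 6}, keep only states in Sat with some successor in Z. Z1 = {6}; fixed.
Sat(EG p) = {6}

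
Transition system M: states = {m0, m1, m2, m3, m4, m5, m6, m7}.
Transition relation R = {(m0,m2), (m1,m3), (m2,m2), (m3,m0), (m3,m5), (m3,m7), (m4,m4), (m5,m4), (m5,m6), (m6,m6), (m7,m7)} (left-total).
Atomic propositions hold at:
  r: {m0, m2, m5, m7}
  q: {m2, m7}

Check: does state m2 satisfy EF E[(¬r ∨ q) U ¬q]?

Sat(¬r) = {m1, m3, m4, m6}
Sat(¬r ∨ q) = {m1, m2, m3, m4, m6, m7}
Sat(¬q) = {m0, m1, m3, m4, m5, m6}
E[(¬r ∨ q) U ¬q]: least fixpoint, start Z0 = Sat(¬q) = {m0, m1, m3, m4, m5, m6}, add states in Sat(¬r ∨ q) with some successor in Z. Already a fixed point.
Sat(E[(¬r ∨ q) U ¬q]) = {m0, m1, m3, m4, m5, m6}
EF E[(¬r ∨ q) U ¬q]: least fixpoint, start Z0 = {m0, m1, m3, m4, m5, m6}, add states with some successor in Z. Already a fixed point.
Sat(EF E[(¬r ∨ q) U ¬q]) = {m0, m1, m3, m4, m5, m6}
m2 ∉ Sat(EF E[(¬r ∨ q) U ¬q]) = {m0, m1, m3, m4, m5, m6}, so the formula does not hold at m2.

No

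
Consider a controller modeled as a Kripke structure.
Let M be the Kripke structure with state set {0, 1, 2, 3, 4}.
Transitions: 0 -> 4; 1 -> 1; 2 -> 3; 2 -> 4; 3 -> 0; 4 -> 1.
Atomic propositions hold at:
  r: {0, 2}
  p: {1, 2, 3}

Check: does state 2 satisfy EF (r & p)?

Sat(r & p) = {2}
EF (r & p): least fixpoint, start Z0 = {2}, add states with some successor in Z. Already a fixed point.
Sat(EF (r & p)) = {2}
2 ∈ Sat(EF (r & p)) = {2}, so the formula holds at 2.

Yes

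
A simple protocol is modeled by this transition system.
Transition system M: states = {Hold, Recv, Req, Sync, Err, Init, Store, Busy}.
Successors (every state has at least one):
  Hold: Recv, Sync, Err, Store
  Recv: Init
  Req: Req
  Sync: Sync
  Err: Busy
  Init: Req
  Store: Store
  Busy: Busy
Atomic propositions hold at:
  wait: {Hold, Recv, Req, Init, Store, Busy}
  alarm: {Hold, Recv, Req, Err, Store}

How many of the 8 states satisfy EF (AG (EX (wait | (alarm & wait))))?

Sat(alarm & wait) = {Hold, Recv, Req, Store}
Sat(wait | (alarm & wait)) = {Hold, Recv, Req, Init, Store, Busy}
Sat(EX (wait | (alarm & wait))) = {s : some successor in {Hold, Recv, Req, Init, Store, Busy}} = {Hold, Recv, Req, Err, Init, Store, Busy}
AG (EX (wait | (alarm & wait))): greatest fixpoint, start Z0 = {Hold, Recv, Req, Err, Init, Store, Busy}, keep only states in Sat with every successor in Z. Z1 = {Recv, Req, Err, Init, Store, Busy}; fixed.
Sat(AG (EX (wait | (alarm & wait)))) = {Recv, Req, Err, Init, Store, Busy}
EF (AG (EX (wait | (alarm & wait)))): least fixpoint, start Z0 = {Recv, Req, Err, Init, Store, Busy}, add states with some successor in Z. Z1 = {Hold, Recv, Req, Err, Init, Store, Busy}; fixed.
Sat(EF (AG (EX (wait | (alarm & wait))))) = {Hold, Recv, Req, Err, Init, Store, Busy}
|Sat(EF (AG (EX (wait | (alarm & wait)))))| = |{Hold, Recv, Req, Err, Init, Store, Busy}| = 7.

7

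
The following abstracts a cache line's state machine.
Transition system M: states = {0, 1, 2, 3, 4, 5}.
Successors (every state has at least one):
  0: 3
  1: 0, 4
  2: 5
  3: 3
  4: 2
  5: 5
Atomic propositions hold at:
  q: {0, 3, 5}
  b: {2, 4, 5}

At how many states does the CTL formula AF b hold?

3

AF b: least fixpoint, start Z0 = {2, 4, 5}, add states with every successor in Z. Already a fixed point.
Sat(AF b) = {2, 4, 5}
|Sat(AF b)| = |{2, 4, 5}| = 3.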